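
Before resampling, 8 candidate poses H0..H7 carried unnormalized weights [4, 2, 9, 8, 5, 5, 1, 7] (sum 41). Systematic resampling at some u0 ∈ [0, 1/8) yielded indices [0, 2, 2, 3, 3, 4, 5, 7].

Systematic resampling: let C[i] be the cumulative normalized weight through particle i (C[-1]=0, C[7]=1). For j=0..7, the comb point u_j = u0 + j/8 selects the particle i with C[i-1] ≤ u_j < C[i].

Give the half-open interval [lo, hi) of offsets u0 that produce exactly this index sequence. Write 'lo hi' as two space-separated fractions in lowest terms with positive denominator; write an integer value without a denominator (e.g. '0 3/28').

C = [4/41, 6/41, 15/41, 23/41, 28/41, 33/41, 34/41, 1]
j=0 picked index 0: u0 ∈ [0, 4/41)
j=1 picked index 2: u0 ∈ [7/328, 79/328)
j=2 picked index 2: u0 ∈ [-17/164, 19/164)
j=3 picked index 3: u0 ∈ [-3/328, 61/328)
j=4 picked index 3: u0 ∈ [-11/82, 5/82)
j=5 picked index 4: u0 ∈ [-21/328, 19/328)
j=6 picked index 5: u0 ∈ [-11/164, 9/164)
j=7 picked index 7: u0 ∈ [-15/328, 1/8)
intersection: [7/328, 9/164)

7/328 9/164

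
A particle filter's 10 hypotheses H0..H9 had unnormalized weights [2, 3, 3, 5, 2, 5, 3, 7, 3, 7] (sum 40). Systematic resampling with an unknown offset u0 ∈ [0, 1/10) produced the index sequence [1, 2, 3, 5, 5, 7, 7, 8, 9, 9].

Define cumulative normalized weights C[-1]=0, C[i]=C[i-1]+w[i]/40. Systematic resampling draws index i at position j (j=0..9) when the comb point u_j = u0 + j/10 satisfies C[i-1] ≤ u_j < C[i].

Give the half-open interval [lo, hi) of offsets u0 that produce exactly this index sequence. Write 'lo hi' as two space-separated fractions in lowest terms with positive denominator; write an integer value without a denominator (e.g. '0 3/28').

3/40 1/10

C = [1/20, 1/8, 1/5, 13/40, 3/8, 1/2, 23/40, 3/4, 33/40, 1]
j=0 picked index 1: u0 ∈ [1/20, 1/8)
j=1 picked index 2: u0 ∈ [1/40, 1/10)
j=2 picked index 3: u0 ∈ [0, 1/8)
j=3 picked index 5: u0 ∈ [3/40, 1/5)
j=4 picked index 5: u0 ∈ [-1/40, 1/10)
j=5 picked index 7: u0 ∈ [3/40, 1/4)
j=6 picked index 7: u0 ∈ [-1/40, 3/20)
j=7 picked index 8: u0 ∈ [1/20, 1/8)
j=8 picked index 9: u0 ∈ [1/40, 1/5)
j=9 picked index 9: u0 ∈ [-3/40, 1/10)
intersection: [3/40, 1/10)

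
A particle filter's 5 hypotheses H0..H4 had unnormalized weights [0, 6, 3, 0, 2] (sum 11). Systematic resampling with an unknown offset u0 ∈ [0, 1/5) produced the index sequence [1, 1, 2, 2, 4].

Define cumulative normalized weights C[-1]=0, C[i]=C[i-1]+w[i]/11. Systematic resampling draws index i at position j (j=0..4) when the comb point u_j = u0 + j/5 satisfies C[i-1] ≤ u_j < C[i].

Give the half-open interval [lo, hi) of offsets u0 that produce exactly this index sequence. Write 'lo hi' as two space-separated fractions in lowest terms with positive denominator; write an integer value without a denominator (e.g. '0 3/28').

8/55 1/5

C = [0, 6/11, 9/11, 9/11, 1]
j=0 picked index 1: u0 ∈ [0, 6/11)
j=1 picked index 1: u0 ∈ [-1/5, 19/55)
j=2 picked index 2: u0 ∈ [8/55, 23/55)
j=3 picked index 2: u0 ∈ [-3/55, 12/55)
j=4 picked index 4: u0 ∈ [1/55, 1/5)
intersection: [8/55, 1/5)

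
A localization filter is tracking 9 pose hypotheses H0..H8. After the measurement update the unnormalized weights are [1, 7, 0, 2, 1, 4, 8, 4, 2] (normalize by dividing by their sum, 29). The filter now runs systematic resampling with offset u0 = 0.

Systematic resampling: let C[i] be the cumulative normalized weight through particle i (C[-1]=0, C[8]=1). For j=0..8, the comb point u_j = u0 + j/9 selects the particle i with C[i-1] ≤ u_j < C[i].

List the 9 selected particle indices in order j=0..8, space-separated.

C = [1/29, 8/29, 8/29, 10/29, 11/29, 15/29, 23/29, 27/29, 1]
j=0: u_0=0 ∈ [0, 1/29) → index 0
j=1: u_1=1/9 ∈ [1/29, 8/29) → index 1
j=2: u_2=2/9 ∈ [1/29, 8/29) → index 1
j=3: u_3=1/3 ∈ [8/29, 10/29) → index 3
j=4: u_4=4/9 ∈ [11/29, 15/29) → index 5
j=5: u_5=5/9 ∈ [15/29, 23/29) → index 6
j=6: u_6=2/3 ∈ [15/29, 23/29) → index 6
j=7: u_7=7/9 ∈ [15/29, 23/29) → index 6
j=8: u_8=8/9 ∈ [23/29, 27/29) → index 7

0 1 1 3 5 6 6 6 7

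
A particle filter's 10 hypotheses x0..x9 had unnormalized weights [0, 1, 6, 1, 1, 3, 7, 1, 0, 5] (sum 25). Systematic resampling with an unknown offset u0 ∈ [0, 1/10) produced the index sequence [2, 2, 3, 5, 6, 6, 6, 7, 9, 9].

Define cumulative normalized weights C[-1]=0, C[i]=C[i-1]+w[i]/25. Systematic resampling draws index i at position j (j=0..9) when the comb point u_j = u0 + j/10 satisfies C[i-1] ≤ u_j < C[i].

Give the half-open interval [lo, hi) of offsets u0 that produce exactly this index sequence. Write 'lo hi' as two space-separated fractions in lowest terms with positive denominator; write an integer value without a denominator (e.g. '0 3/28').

C = [0, 1/25, 7/25, 8/25, 9/25, 12/25, 19/25, 4/5, 4/5, 1]
j=0 picked index 2: u0 ∈ [1/25, 7/25)
j=1 picked index 2: u0 ∈ [-3/50, 9/50)
j=2 picked index 3: u0 ∈ [2/25, 3/25)
j=3 picked index 5: u0 ∈ [3/50, 9/50)
j=4 picked index 6: u0 ∈ [2/25, 9/25)
j=5 picked index 6: u0 ∈ [-1/50, 13/50)
j=6 picked index 6: u0 ∈ [-3/25, 4/25)
j=7 picked index 7: u0 ∈ [3/50, 1/10)
j=8 picked index 9: u0 ∈ [0, 1/5)
j=9 picked index 9: u0 ∈ [-1/10, 1/10)
intersection: [2/25, 1/10)

2/25 1/10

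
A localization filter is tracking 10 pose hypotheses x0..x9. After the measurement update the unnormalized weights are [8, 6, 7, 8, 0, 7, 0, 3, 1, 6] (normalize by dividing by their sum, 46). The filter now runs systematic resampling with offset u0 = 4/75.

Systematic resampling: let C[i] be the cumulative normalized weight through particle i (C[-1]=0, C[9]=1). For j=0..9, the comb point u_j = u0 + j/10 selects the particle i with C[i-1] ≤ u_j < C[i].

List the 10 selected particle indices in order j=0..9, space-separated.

0 0 1 2 2 3 5 5 8 9

C = [4/23, 7/23, 21/46, 29/46, 29/46, 18/23, 18/23, 39/46, 20/23, 1]
j=0: u_0=4/75 ∈ [0, 4/23) → index 0
j=1: u_1=23/150 ∈ [0, 4/23) → index 0
j=2: u_2=19/75 ∈ [4/23, 7/23) → index 1
j=3: u_3=53/150 ∈ [7/23, 21/46) → index 2
j=4: u_4=34/75 ∈ [7/23, 21/46) → index 2
j=5: u_5=83/150 ∈ [21/46, 29/46) → index 3
j=6: u_6=49/75 ∈ [29/46, 18/23) → index 5
j=7: u_7=113/150 ∈ [29/46, 18/23) → index 5
j=8: u_8=64/75 ∈ [39/46, 20/23) → index 8
j=9: u_9=143/150 ∈ [20/23, 1) → index 9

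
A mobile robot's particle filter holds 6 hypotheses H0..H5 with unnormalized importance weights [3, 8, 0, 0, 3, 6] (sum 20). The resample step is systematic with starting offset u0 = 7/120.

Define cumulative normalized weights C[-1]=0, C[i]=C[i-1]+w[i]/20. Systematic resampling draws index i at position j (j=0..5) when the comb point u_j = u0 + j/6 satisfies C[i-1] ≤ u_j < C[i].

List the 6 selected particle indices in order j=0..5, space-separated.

0 1 1 4 5 5

C = [3/20, 11/20, 11/20, 11/20, 7/10, 1]
j=0: u_0=7/120 ∈ [0, 3/20) → index 0
j=1: u_1=9/40 ∈ [3/20, 11/20) → index 1
j=2: u_2=47/120 ∈ [3/20, 11/20) → index 1
j=3: u_3=67/120 ∈ [11/20, 7/10) → index 4
j=4: u_4=29/40 ∈ [7/10, 1) → index 5
j=5: u_5=107/120 ∈ [7/10, 1) → index 5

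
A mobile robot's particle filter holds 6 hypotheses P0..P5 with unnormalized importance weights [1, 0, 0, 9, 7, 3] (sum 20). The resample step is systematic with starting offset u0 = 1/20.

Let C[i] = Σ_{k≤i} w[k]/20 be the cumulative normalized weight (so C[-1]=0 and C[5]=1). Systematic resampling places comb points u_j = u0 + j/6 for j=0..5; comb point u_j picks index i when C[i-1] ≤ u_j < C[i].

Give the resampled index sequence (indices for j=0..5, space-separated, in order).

3 3 3 4 4 5

C = [1/20, 1/20, 1/20, 1/2, 17/20, 1]
j=0: u_0=1/20 ∈ [1/20, 1/2) → index 3
j=1: u_1=13/60 ∈ [1/20, 1/2) → index 3
j=2: u_2=23/60 ∈ [1/20, 1/2) → index 3
j=3: u_3=11/20 ∈ [1/2, 17/20) → index 4
j=4: u_4=43/60 ∈ [1/2, 17/20) → index 4
j=5: u_5=53/60 ∈ [17/20, 1) → index 5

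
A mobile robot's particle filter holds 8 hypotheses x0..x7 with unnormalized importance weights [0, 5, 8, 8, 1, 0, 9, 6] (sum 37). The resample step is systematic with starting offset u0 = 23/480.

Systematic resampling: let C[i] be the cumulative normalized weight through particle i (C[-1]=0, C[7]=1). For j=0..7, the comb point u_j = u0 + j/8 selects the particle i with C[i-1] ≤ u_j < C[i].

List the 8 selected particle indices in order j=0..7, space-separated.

C = [0, 5/37, 13/37, 21/37, 22/37, 22/37, 31/37, 1]
j=0: u_0=23/480 ∈ [0, 5/37) → index 1
j=1: u_1=83/480 ∈ [5/37, 13/37) → index 2
j=2: u_2=143/480 ∈ [5/37, 13/37) → index 2
j=3: u_3=203/480 ∈ [13/37, 21/37) → index 3
j=4: u_4=263/480 ∈ [13/37, 21/37) → index 3
j=5: u_5=323/480 ∈ [22/37, 31/37) → index 6
j=6: u_6=383/480 ∈ [22/37, 31/37) → index 6
j=7: u_7=443/480 ∈ [31/37, 1) → index 7

1 2 2 3 3 6 6 7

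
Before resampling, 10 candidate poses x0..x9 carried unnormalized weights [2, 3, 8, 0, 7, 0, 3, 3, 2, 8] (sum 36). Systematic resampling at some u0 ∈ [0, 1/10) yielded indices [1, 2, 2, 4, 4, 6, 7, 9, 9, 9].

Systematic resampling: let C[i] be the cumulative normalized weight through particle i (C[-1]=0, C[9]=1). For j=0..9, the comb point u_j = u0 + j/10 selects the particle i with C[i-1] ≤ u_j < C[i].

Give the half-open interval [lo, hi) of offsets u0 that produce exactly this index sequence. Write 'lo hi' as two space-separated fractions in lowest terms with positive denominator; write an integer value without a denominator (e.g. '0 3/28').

C = [1/18, 5/36, 13/36, 13/36, 5/9, 5/9, 23/36, 13/18, 7/9, 1]
j=0 picked index 1: u0 ∈ [1/18, 5/36)
j=1 picked index 2: u0 ∈ [7/180, 47/180)
j=2 picked index 2: u0 ∈ [-11/180, 29/180)
j=3 picked index 4: u0 ∈ [11/180, 23/90)
j=4 picked index 4: u0 ∈ [-7/180, 7/45)
j=5 picked index 6: u0 ∈ [1/18, 5/36)
j=6 picked index 7: u0 ∈ [7/180, 11/90)
j=7 picked index 9: u0 ∈ [7/90, 3/10)
j=8 picked index 9: u0 ∈ [-1/45, 1/5)
j=9 picked index 9: u0 ∈ [-11/90, 1/10)
intersection: [7/90, 1/10)

7/90 1/10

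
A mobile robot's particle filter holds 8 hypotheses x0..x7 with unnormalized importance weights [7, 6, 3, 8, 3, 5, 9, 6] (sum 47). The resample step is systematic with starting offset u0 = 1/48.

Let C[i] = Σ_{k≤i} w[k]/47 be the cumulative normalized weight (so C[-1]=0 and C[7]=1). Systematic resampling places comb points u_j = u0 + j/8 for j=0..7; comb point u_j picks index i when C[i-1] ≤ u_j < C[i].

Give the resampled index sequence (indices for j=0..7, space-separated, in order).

C = [7/47, 13/47, 16/47, 24/47, 27/47, 32/47, 41/47, 1]
j=0: u_0=1/48 ∈ [0, 7/47) → index 0
j=1: u_1=7/48 ∈ [0, 7/47) → index 0
j=2: u_2=13/48 ∈ [7/47, 13/47) → index 1
j=3: u_3=19/48 ∈ [16/47, 24/47) → index 3
j=4: u_4=25/48 ∈ [24/47, 27/47) → index 4
j=5: u_5=31/48 ∈ [27/47, 32/47) → index 5
j=6: u_6=37/48 ∈ [32/47, 41/47) → index 6
j=7: u_7=43/48 ∈ [41/47, 1) → index 7

0 0 1 3 4 5 6 7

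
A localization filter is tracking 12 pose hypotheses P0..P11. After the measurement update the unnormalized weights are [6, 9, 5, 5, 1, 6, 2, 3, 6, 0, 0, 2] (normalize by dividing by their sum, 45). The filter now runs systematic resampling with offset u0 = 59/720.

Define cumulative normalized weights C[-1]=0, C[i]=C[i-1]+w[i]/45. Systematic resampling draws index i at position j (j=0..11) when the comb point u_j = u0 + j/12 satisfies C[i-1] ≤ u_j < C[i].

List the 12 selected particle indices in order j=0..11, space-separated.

C = [2/15, 1/3, 4/9, 5/9, 26/45, 32/45, 34/45, 37/45, 43/45, 43/45, 43/45, 1]
j=0: u_0=59/720 ∈ [0, 2/15) → index 0
j=1: u_1=119/720 ∈ [2/15, 1/3) → index 1
j=2: u_2=179/720 ∈ [2/15, 1/3) → index 1
j=3: u_3=239/720 ∈ [2/15, 1/3) → index 1
j=4: u_4=299/720 ∈ [1/3, 4/9) → index 2
j=5: u_5=359/720 ∈ [4/9, 5/9) → index 3
j=6: u_6=419/720 ∈ [26/45, 32/45) → index 5
j=7: u_7=479/720 ∈ [26/45, 32/45) → index 5
j=8: u_8=539/720 ∈ [32/45, 34/45) → index 6
j=9: u_9=599/720 ∈ [37/45, 43/45) → index 8
j=10: u_10=659/720 ∈ [37/45, 43/45) → index 8
j=11: u_11=719/720 ∈ [43/45, 1) → index 11

0 1 1 1 2 3 5 5 6 8 8 11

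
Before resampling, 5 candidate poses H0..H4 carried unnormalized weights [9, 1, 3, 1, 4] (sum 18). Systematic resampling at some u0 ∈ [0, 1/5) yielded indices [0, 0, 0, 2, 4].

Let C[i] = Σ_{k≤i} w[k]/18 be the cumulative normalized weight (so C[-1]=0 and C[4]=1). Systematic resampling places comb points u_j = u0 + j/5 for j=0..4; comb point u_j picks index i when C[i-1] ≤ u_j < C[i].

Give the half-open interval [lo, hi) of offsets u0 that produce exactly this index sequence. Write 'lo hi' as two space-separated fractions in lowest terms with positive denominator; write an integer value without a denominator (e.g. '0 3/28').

0 1/10

C = [1/2, 5/9, 13/18, 7/9, 1]
j=0 picked index 0: u0 ∈ [0, 1/2)
j=1 picked index 0: u0 ∈ [-1/5, 3/10)
j=2 picked index 0: u0 ∈ [-2/5, 1/10)
j=3 picked index 2: u0 ∈ [-2/45, 11/90)
j=4 picked index 4: u0 ∈ [-1/45, 1/5)
intersection: [0, 1/10)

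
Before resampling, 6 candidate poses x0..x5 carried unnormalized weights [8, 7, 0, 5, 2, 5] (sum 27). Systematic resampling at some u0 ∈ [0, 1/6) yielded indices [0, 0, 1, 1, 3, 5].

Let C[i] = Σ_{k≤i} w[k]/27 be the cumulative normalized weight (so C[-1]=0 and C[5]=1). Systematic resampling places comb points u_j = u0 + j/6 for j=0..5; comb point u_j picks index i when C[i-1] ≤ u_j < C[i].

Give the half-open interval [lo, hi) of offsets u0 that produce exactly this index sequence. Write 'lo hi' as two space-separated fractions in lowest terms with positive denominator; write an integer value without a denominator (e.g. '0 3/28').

C = [8/27, 5/9, 5/9, 20/27, 22/27, 1]
j=0 picked index 0: u0 ∈ [0, 8/27)
j=1 picked index 0: u0 ∈ [-1/6, 7/54)
j=2 picked index 1: u0 ∈ [-1/27, 2/9)
j=3 picked index 1: u0 ∈ [-11/54, 1/18)
j=4 picked index 3: u0 ∈ [-1/9, 2/27)
j=5 picked index 5: u0 ∈ [-1/54, 1/6)
intersection: [0, 1/18)

0 1/18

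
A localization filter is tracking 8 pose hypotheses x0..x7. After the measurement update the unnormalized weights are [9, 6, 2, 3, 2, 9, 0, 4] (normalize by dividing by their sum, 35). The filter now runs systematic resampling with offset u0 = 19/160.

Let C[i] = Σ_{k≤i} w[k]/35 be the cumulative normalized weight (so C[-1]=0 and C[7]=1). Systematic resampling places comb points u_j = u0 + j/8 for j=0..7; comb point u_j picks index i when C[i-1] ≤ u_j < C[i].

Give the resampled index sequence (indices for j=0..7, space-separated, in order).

0 0 1 3 4 5 5 7

C = [9/35, 3/7, 17/35, 4/7, 22/35, 31/35, 31/35, 1]
j=0: u_0=19/160 ∈ [0, 9/35) → index 0
j=1: u_1=39/160 ∈ [0, 9/35) → index 0
j=2: u_2=59/160 ∈ [9/35, 3/7) → index 1
j=3: u_3=79/160 ∈ [17/35, 4/7) → index 3
j=4: u_4=99/160 ∈ [4/7, 22/35) → index 4
j=5: u_5=119/160 ∈ [22/35, 31/35) → index 5
j=6: u_6=139/160 ∈ [22/35, 31/35) → index 5
j=7: u_7=159/160 ∈ [31/35, 1) → index 7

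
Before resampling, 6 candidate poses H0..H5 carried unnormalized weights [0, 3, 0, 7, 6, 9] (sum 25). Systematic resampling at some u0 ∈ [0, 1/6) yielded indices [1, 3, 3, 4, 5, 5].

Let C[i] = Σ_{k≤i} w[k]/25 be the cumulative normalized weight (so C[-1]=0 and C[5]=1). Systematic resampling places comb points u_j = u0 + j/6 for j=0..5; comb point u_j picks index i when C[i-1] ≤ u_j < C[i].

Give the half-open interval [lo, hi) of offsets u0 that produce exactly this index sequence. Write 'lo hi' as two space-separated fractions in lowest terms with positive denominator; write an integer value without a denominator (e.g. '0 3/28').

0 1/15

C = [0, 3/25, 3/25, 2/5, 16/25, 1]
j=0 picked index 1: u0 ∈ [0, 3/25)
j=1 picked index 3: u0 ∈ [-7/150, 7/30)
j=2 picked index 3: u0 ∈ [-16/75, 1/15)
j=3 picked index 4: u0 ∈ [-1/10, 7/50)
j=4 picked index 5: u0 ∈ [-2/75, 1/3)
j=5 picked index 5: u0 ∈ [-29/150, 1/6)
intersection: [0, 1/15)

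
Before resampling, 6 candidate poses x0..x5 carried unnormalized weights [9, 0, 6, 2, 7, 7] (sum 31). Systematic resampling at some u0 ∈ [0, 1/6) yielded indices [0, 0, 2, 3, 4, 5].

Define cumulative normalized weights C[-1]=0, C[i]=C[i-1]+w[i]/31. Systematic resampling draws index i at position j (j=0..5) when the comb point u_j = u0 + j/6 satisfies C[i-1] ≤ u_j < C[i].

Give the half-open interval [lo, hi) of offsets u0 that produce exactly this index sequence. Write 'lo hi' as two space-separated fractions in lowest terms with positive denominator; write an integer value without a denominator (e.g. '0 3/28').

0 3/62

C = [9/31, 9/31, 15/31, 17/31, 24/31, 1]
j=0 picked index 0: u0 ∈ [0, 9/31)
j=1 picked index 0: u0 ∈ [-1/6, 23/186)
j=2 picked index 2: u0 ∈ [-4/93, 14/93)
j=3 picked index 3: u0 ∈ [-1/62, 3/62)
j=4 picked index 4: u0 ∈ [-11/93, 10/93)
j=5 picked index 5: u0 ∈ [-11/186, 1/6)
intersection: [0, 3/62)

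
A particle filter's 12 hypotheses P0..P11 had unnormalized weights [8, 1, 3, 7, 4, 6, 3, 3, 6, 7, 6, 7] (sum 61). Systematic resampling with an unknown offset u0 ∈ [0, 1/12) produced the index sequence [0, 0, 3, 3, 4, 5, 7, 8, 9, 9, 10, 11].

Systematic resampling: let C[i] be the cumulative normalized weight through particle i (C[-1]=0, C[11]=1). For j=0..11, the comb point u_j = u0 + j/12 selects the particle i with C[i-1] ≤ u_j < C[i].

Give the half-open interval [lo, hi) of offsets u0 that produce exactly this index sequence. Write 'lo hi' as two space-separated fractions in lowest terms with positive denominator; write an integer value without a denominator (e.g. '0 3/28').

11/366 9/244

C = [8/61, 9/61, 12/61, 19/61, 23/61, 29/61, 32/61, 35/61, 41/61, 48/61, 54/61, 1]
j=0 picked index 0: u0 ∈ [0, 8/61)
j=1 picked index 0: u0 ∈ [-1/12, 35/732)
j=2 picked index 3: u0 ∈ [11/366, 53/366)
j=3 picked index 3: u0 ∈ [-13/244, 15/244)
j=4 picked index 4: u0 ∈ [-4/183, 8/183)
j=5 picked index 5: u0 ∈ [-29/732, 43/732)
j=6 picked index 7: u0 ∈ [3/122, 9/122)
j=7 picked index 8: u0 ∈ [-7/732, 65/732)
j=8 picked index 9: u0 ∈ [1/183, 22/183)
j=9 picked index 9: u0 ∈ [-19/244, 9/244)
j=10 picked index 10: u0 ∈ [-17/366, 19/366)
j=11 picked index 11: u0 ∈ [-23/732, 1/12)
intersection: [11/366, 9/244)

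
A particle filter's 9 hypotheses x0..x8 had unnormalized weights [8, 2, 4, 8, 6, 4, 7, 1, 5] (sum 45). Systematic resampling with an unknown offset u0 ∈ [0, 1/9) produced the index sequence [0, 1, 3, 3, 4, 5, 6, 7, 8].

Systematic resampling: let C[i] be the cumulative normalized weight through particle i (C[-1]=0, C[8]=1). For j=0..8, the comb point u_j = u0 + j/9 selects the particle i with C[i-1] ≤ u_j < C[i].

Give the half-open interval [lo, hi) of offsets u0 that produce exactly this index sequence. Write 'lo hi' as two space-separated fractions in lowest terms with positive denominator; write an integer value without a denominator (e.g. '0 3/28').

4/45 1/9

C = [8/45, 2/9, 14/45, 22/45, 28/45, 32/45, 13/15, 8/9, 1]
j=0 picked index 0: u0 ∈ [0, 8/45)
j=1 picked index 1: u0 ∈ [1/15, 1/9)
j=2 picked index 3: u0 ∈ [4/45, 4/15)
j=3 picked index 3: u0 ∈ [-1/45, 7/45)
j=4 picked index 4: u0 ∈ [2/45, 8/45)
j=5 picked index 5: u0 ∈ [1/15, 7/45)
j=6 picked index 6: u0 ∈ [2/45, 1/5)
j=7 picked index 7: u0 ∈ [4/45, 1/9)
j=8 picked index 8: u0 ∈ [0, 1/9)
intersection: [4/45, 1/9)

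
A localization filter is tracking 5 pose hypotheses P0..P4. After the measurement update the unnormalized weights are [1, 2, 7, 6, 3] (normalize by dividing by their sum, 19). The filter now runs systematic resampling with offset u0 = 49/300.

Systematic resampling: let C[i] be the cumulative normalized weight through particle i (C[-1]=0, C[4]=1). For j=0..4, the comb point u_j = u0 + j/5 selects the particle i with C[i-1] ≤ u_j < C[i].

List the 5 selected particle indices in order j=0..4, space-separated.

2 2 3 3 4

C = [1/19, 3/19, 10/19, 16/19, 1]
j=0: u_0=49/300 ∈ [3/19, 10/19) → index 2
j=1: u_1=109/300 ∈ [3/19, 10/19) → index 2
j=2: u_2=169/300 ∈ [10/19, 16/19) → index 3
j=3: u_3=229/300 ∈ [10/19, 16/19) → index 3
j=4: u_4=289/300 ∈ [16/19, 1) → index 4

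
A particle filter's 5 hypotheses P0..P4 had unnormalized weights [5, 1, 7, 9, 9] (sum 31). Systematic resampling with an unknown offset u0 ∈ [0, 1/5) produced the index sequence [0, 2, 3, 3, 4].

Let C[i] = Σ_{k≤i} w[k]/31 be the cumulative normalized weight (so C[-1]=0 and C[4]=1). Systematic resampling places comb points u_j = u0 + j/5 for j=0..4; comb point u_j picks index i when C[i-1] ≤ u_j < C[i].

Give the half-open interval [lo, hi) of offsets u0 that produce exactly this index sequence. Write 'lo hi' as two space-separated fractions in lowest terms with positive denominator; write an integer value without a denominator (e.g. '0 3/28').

3/155 17/155

C = [5/31, 6/31, 13/31, 22/31, 1]
j=0 picked index 0: u0 ∈ [0, 5/31)
j=1 picked index 2: u0 ∈ [-1/155, 34/155)
j=2 picked index 3: u0 ∈ [3/155, 48/155)
j=3 picked index 3: u0 ∈ [-28/155, 17/155)
j=4 picked index 4: u0 ∈ [-14/155, 1/5)
intersection: [3/155, 17/155)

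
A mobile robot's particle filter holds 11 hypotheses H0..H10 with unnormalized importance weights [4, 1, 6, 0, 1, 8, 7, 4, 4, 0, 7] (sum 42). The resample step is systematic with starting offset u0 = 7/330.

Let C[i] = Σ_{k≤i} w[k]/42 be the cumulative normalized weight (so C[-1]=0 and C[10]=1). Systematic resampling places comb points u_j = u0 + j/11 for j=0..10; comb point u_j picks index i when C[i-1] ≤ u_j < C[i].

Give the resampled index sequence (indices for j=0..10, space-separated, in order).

0 1 2 5 5 5 6 7 8 10 10

C = [2/21, 5/42, 11/42, 11/42, 2/7, 10/21, 9/14, 31/42, 5/6, 5/6, 1]
j=0: u_0=7/330 ∈ [0, 2/21) → index 0
j=1: u_1=37/330 ∈ [2/21, 5/42) → index 1
j=2: u_2=67/330 ∈ [5/42, 11/42) → index 2
j=3: u_3=97/330 ∈ [2/7, 10/21) → index 5
j=4: u_4=127/330 ∈ [2/7, 10/21) → index 5
j=5: u_5=157/330 ∈ [2/7, 10/21) → index 5
j=6: u_6=17/30 ∈ [10/21, 9/14) → index 6
j=7: u_7=217/330 ∈ [9/14, 31/42) → index 7
j=8: u_8=247/330 ∈ [31/42, 5/6) → index 8
j=9: u_9=277/330 ∈ [5/6, 1) → index 10
j=10: u_10=307/330 ∈ [5/6, 1) → index 10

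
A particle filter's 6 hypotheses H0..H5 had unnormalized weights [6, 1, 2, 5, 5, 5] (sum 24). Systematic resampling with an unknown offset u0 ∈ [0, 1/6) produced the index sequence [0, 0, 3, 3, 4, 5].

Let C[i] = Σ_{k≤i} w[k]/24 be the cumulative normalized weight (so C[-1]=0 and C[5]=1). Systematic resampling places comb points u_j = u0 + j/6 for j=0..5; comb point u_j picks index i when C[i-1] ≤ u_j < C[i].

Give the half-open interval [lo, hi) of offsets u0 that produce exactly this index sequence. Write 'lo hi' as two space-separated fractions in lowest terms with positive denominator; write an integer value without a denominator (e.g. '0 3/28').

C = [1/4, 7/24, 3/8, 7/12, 19/24, 1]
j=0 picked index 0: u0 ∈ [0, 1/4)
j=1 picked index 0: u0 ∈ [-1/6, 1/12)
j=2 picked index 3: u0 ∈ [1/24, 1/4)
j=3 picked index 3: u0 ∈ [-1/8, 1/12)
j=4 picked index 4: u0 ∈ [-1/12, 1/8)
j=5 picked index 5: u0 ∈ [-1/24, 1/6)
intersection: [1/24, 1/12)

1/24 1/12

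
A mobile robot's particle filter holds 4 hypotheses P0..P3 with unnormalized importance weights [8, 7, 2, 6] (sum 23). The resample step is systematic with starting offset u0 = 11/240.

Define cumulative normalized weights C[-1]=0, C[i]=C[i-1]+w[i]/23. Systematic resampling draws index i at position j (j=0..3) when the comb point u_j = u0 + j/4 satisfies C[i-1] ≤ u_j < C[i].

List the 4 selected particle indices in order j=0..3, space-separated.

0 0 1 3

C = [8/23, 15/23, 17/23, 1]
j=0: u_0=11/240 ∈ [0, 8/23) → index 0
j=1: u_1=71/240 ∈ [0, 8/23) → index 0
j=2: u_2=131/240 ∈ [8/23, 15/23) → index 1
j=3: u_3=191/240 ∈ [17/23, 1) → index 3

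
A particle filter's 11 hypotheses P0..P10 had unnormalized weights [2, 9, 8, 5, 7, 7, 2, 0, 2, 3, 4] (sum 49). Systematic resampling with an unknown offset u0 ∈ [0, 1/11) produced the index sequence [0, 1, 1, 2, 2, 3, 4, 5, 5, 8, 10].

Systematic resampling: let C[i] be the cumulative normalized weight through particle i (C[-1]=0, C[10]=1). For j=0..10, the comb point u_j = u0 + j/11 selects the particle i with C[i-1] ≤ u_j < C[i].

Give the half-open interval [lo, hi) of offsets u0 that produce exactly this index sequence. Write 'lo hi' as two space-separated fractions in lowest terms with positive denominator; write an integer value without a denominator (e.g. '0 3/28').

5/539 13/539

C = [2/49, 11/49, 19/49, 24/49, 31/49, 38/49, 40/49, 40/49, 6/7, 45/49, 1]
j=0 picked index 0: u0 ∈ [0, 2/49)
j=1 picked index 1: u0 ∈ [-27/539, 72/539)
j=2 picked index 1: u0 ∈ [-76/539, 23/539)
j=3 picked index 2: u0 ∈ [-26/539, 62/539)
j=4 picked index 2: u0 ∈ [-75/539, 13/539)
j=5 picked index 3: u0 ∈ [-36/539, 19/539)
j=6 picked index 4: u0 ∈ [-30/539, 47/539)
j=7 picked index 5: u0 ∈ [-2/539, 75/539)
j=8 picked index 5: u0 ∈ [-51/539, 26/539)
j=9 picked index 8: u0 ∈ [-1/539, 3/77)
j=10 picked index 10: u0 ∈ [5/539, 1/11)
intersection: [5/539, 13/539)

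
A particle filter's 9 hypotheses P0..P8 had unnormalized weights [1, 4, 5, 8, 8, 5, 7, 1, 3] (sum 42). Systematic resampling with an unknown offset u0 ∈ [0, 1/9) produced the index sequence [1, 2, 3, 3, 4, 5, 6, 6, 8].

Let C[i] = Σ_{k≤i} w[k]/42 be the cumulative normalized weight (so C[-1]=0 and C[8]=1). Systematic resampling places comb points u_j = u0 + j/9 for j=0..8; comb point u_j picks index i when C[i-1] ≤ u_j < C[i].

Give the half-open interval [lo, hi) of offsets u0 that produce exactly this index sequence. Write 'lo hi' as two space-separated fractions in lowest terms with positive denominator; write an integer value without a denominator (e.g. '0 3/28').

1/14 2/21

C = [1/42, 5/42, 5/21, 3/7, 13/21, 31/42, 19/21, 13/14, 1]
j=0 picked index 1: u0 ∈ [1/42, 5/42)
j=1 picked index 2: u0 ∈ [1/126, 8/63)
j=2 picked index 3: u0 ∈ [1/63, 13/63)
j=3 picked index 3: u0 ∈ [-2/21, 2/21)
j=4 picked index 4: u0 ∈ [-1/63, 11/63)
j=5 picked index 5: u0 ∈ [4/63, 23/126)
j=6 picked index 6: u0 ∈ [1/14, 5/21)
j=7 picked index 6: u0 ∈ [-5/126, 8/63)
j=8 picked index 8: u0 ∈ [5/126, 1/9)
intersection: [1/14, 2/21)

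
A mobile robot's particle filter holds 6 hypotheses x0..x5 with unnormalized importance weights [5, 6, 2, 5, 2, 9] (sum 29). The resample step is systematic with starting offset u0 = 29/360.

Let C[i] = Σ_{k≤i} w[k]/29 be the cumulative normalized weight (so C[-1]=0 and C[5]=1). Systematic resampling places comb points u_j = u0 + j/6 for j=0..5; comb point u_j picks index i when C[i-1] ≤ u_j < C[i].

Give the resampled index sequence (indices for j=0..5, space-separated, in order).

0 1 2 3 5 5

C = [5/29, 11/29, 13/29, 18/29, 20/29, 1]
j=0: u_0=29/360 ∈ [0, 5/29) → index 0
j=1: u_1=89/360 ∈ [5/29, 11/29) → index 1
j=2: u_2=149/360 ∈ [11/29, 13/29) → index 2
j=3: u_3=209/360 ∈ [13/29, 18/29) → index 3
j=4: u_4=269/360 ∈ [20/29, 1) → index 5
j=5: u_5=329/360 ∈ [20/29, 1) → index 5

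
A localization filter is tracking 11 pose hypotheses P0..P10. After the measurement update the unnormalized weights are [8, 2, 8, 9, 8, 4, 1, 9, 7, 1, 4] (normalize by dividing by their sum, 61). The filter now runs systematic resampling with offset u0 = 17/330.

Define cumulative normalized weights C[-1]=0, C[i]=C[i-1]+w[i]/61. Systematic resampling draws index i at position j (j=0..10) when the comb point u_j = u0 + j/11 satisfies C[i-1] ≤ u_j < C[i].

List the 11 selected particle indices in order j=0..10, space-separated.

0 1 2 3 3 4 5 7 7 8 10

C = [8/61, 10/61, 18/61, 27/61, 35/61, 39/61, 40/61, 49/61, 56/61, 57/61, 1]
j=0: u_0=17/330 ∈ [0, 8/61) → index 0
j=1: u_1=47/330 ∈ [8/61, 10/61) → index 1
j=2: u_2=7/30 ∈ [10/61, 18/61) → index 2
j=3: u_3=107/330 ∈ [18/61, 27/61) → index 3
j=4: u_4=137/330 ∈ [18/61, 27/61) → index 3
j=5: u_5=167/330 ∈ [27/61, 35/61) → index 4
j=6: u_6=197/330 ∈ [35/61, 39/61) → index 5
j=7: u_7=227/330 ∈ [40/61, 49/61) → index 7
j=8: u_8=257/330 ∈ [40/61, 49/61) → index 7
j=9: u_9=287/330 ∈ [49/61, 56/61) → index 8
j=10: u_10=317/330 ∈ [57/61, 1) → index 10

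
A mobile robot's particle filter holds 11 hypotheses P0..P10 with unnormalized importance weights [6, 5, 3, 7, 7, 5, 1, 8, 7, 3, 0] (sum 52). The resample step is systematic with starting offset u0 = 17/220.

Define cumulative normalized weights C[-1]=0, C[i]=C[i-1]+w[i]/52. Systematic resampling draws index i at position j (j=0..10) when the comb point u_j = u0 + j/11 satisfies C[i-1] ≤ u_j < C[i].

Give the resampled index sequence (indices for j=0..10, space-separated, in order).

0 1 2 3 4 4 5 7 7 8 9

C = [3/26, 11/52, 7/26, 21/52, 7/13, 33/52, 17/26, 21/26, 49/52, 1, 1]
j=0: u_0=17/220 ∈ [0, 3/26) → index 0
j=1: u_1=37/220 ∈ [3/26, 11/52) → index 1
j=2: u_2=57/220 ∈ [11/52, 7/26) → index 2
j=3: u_3=7/20 ∈ [7/26, 21/52) → index 3
j=4: u_4=97/220 ∈ [21/52, 7/13) → index 4
j=5: u_5=117/220 ∈ [21/52, 7/13) → index 4
j=6: u_6=137/220 ∈ [7/13, 33/52) → index 5
j=7: u_7=157/220 ∈ [17/26, 21/26) → index 7
j=8: u_8=177/220 ∈ [17/26, 21/26) → index 7
j=9: u_9=197/220 ∈ [21/26, 49/52) → index 8
j=10: u_10=217/220 ∈ [49/52, 1) → index 9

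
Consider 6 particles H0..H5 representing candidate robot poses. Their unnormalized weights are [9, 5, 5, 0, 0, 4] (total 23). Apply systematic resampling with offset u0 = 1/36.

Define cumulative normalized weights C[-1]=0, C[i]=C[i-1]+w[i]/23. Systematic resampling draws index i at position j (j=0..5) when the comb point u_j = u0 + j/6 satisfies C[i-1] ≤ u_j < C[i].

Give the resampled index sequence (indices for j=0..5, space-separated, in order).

0 0 0 1 2 5

C = [9/23, 14/23, 19/23, 19/23, 19/23, 1]
j=0: u_0=1/36 ∈ [0, 9/23) → index 0
j=1: u_1=7/36 ∈ [0, 9/23) → index 0
j=2: u_2=13/36 ∈ [0, 9/23) → index 0
j=3: u_3=19/36 ∈ [9/23, 14/23) → index 1
j=4: u_4=25/36 ∈ [14/23, 19/23) → index 2
j=5: u_5=31/36 ∈ [19/23, 1) → index 5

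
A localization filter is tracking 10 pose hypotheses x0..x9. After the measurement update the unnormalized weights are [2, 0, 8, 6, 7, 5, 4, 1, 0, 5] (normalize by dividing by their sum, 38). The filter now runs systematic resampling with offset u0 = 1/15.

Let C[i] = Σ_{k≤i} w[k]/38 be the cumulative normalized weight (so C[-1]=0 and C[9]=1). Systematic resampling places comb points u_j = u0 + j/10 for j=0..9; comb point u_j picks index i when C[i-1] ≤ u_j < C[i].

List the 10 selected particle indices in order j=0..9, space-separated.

2 2 3 3 4 4 5 6 7 9

C = [1/19, 1/19, 5/19, 8/19, 23/38, 14/19, 16/19, 33/38, 33/38, 1]
j=0: u_0=1/15 ∈ [1/19, 5/19) → index 2
j=1: u_1=1/6 ∈ [1/19, 5/19) → index 2
j=2: u_2=4/15 ∈ [5/19, 8/19) → index 3
j=3: u_3=11/30 ∈ [5/19, 8/19) → index 3
j=4: u_4=7/15 ∈ [8/19, 23/38) → index 4
j=5: u_5=17/30 ∈ [8/19, 23/38) → index 4
j=6: u_6=2/3 ∈ [23/38, 14/19) → index 5
j=7: u_7=23/30 ∈ [14/19, 16/19) → index 6
j=8: u_8=13/15 ∈ [16/19, 33/38) → index 7
j=9: u_9=29/30 ∈ [33/38, 1) → index 9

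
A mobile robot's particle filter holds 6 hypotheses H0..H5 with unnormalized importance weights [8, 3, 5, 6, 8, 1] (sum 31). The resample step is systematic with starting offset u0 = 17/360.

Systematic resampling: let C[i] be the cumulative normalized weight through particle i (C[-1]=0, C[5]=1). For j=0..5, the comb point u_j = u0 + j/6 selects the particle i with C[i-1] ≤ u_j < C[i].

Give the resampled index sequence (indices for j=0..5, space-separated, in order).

C = [8/31, 11/31, 16/31, 22/31, 30/31, 1]
j=0: u_0=17/360 ∈ [0, 8/31) → index 0
j=1: u_1=77/360 ∈ [0, 8/31) → index 0
j=2: u_2=137/360 ∈ [11/31, 16/31) → index 2
j=3: u_3=197/360 ∈ [16/31, 22/31) → index 3
j=4: u_4=257/360 ∈ [22/31, 30/31) → index 4
j=5: u_5=317/360 ∈ [22/31, 30/31) → index 4

0 0 2 3 4 4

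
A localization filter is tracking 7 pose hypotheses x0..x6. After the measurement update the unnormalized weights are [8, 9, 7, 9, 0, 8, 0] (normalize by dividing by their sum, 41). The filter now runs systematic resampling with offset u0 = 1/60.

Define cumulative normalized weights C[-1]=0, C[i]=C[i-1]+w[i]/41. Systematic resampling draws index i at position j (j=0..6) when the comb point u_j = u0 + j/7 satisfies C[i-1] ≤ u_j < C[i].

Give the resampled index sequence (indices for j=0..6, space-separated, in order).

C = [8/41, 17/41, 24/41, 33/41, 33/41, 1, 1]
j=0: u_0=1/60 ∈ [0, 8/41) → index 0
j=1: u_1=67/420 ∈ [0, 8/41) → index 0
j=2: u_2=127/420 ∈ [8/41, 17/41) → index 1
j=3: u_3=187/420 ∈ [17/41, 24/41) → index 2
j=4: u_4=247/420 ∈ [24/41, 33/41) → index 3
j=5: u_5=307/420 ∈ [24/41, 33/41) → index 3
j=6: u_6=367/420 ∈ [33/41, 1) → index 5

0 0 1 2 3 3 5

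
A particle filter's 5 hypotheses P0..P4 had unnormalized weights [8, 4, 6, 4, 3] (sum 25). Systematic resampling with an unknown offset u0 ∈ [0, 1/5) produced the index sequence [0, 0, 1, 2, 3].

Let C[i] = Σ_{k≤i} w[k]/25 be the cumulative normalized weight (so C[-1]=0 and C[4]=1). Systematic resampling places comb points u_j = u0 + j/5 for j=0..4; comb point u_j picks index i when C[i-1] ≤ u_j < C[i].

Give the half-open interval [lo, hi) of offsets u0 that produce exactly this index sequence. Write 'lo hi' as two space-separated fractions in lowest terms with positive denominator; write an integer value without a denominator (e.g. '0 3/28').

0 2/25

C = [8/25, 12/25, 18/25, 22/25, 1]
j=0 picked index 0: u0 ∈ [0, 8/25)
j=1 picked index 0: u0 ∈ [-1/5, 3/25)
j=2 picked index 1: u0 ∈ [-2/25, 2/25)
j=3 picked index 2: u0 ∈ [-3/25, 3/25)
j=4 picked index 3: u0 ∈ [-2/25, 2/25)
intersection: [0, 2/25)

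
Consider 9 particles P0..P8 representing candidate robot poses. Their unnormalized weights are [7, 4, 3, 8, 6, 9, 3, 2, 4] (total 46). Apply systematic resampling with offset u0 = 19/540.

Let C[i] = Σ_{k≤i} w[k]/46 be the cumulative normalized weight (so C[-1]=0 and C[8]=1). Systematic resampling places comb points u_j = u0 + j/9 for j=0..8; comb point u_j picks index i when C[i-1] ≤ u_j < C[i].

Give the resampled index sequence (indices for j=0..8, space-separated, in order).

0 0 2 3 4 4 5 6 8

C = [7/46, 11/46, 7/23, 11/23, 14/23, 37/46, 20/23, 21/23, 1]
j=0: u_0=19/540 ∈ [0, 7/46) → index 0
j=1: u_1=79/540 ∈ [0, 7/46) → index 0
j=2: u_2=139/540 ∈ [11/46, 7/23) → index 2
j=3: u_3=199/540 ∈ [7/23, 11/23) → index 3
j=4: u_4=259/540 ∈ [11/23, 14/23) → index 4
j=5: u_5=319/540 ∈ [11/23, 14/23) → index 4
j=6: u_6=379/540 ∈ [14/23, 37/46) → index 5
j=7: u_7=439/540 ∈ [37/46, 20/23) → index 6
j=8: u_8=499/540 ∈ [21/23, 1) → index 8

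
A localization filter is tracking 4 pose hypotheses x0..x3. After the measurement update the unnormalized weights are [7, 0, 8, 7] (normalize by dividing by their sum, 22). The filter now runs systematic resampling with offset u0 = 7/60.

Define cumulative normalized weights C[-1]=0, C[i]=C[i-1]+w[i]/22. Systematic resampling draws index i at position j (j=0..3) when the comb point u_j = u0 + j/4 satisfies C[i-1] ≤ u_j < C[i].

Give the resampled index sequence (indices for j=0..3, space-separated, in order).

C = [7/22, 7/22, 15/22, 1]
j=0: u_0=7/60 ∈ [0, 7/22) → index 0
j=1: u_1=11/30 ∈ [7/22, 15/22) → index 2
j=2: u_2=37/60 ∈ [7/22, 15/22) → index 2
j=3: u_3=13/15 ∈ [15/22, 1) → index 3

0 2 2 3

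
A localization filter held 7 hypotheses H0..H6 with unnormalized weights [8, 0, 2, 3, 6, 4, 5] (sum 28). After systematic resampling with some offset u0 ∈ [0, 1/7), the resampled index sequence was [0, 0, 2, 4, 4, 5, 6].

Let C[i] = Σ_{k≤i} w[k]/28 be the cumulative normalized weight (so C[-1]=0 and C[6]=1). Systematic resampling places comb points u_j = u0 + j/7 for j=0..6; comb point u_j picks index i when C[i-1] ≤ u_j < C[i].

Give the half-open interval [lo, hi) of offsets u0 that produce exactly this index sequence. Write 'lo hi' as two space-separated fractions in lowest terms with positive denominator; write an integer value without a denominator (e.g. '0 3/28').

C = [2/7, 2/7, 5/14, 13/28, 19/28, 23/28, 1]
j=0 picked index 0: u0 ∈ [0, 2/7)
j=1 picked index 0: u0 ∈ [-1/7, 1/7)
j=2 picked index 2: u0 ∈ [0, 1/14)
j=3 picked index 4: u0 ∈ [1/28, 1/4)
j=4 picked index 4: u0 ∈ [-3/28, 3/28)
j=5 picked index 5: u0 ∈ [-1/28, 3/28)
j=6 picked index 6: u0 ∈ [-1/28, 1/7)
intersection: [1/28, 1/14)

1/28 1/14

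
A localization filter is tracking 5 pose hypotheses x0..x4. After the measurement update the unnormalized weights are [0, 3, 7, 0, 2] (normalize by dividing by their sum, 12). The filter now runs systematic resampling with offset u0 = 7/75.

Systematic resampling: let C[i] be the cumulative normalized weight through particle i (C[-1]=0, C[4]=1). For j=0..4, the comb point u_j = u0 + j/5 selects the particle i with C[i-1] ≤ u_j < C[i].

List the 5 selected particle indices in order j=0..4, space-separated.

C = [0, 1/4, 5/6, 5/6, 1]
j=0: u_0=7/75 ∈ [0, 1/4) → index 1
j=1: u_1=22/75 ∈ [1/4, 5/6) → index 2
j=2: u_2=37/75 ∈ [1/4, 5/6) → index 2
j=3: u_3=52/75 ∈ [1/4, 5/6) → index 2
j=4: u_4=67/75 ∈ [5/6, 1) → index 4

1 2 2 2 4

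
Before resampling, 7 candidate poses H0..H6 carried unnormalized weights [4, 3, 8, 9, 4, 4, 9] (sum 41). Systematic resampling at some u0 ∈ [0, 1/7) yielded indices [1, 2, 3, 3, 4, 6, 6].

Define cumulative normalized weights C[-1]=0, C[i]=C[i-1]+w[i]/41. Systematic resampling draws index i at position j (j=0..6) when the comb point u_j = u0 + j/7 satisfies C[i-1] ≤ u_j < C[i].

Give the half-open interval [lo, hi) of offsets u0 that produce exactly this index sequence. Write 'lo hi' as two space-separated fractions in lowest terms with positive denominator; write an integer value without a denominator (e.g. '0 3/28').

C = [4/41, 7/41, 15/41, 24/41, 28/41, 32/41, 1]
j=0 picked index 1: u0 ∈ [4/41, 7/41)
j=1 picked index 2: u0 ∈ [8/287, 64/287)
j=2 picked index 3: u0 ∈ [23/287, 86/287)
j=3 picked index 3: u0 ∈ [-18/287, 45/287)
j=4 picked index 4: u0 ∈ [4/287, 32/287)
j=5 picked index 6: u0 ∈ [19/287, 2/7)
j=6 picked index 6: u0 ∈ [-22/287, 1/7)
intersection: [4/41, 32/287)

4/41 32/287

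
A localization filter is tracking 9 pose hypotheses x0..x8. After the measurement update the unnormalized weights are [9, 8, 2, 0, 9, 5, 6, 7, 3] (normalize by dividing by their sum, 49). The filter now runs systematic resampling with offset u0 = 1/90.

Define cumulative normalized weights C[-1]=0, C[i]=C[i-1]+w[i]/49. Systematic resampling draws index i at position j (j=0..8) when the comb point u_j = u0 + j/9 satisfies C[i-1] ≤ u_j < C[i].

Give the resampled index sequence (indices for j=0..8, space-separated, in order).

0 0 1 1 4 4 6 6 7

C = [9/49, 17/49, 19/49, 19/49, 4/7, 33/49, 39/49, 46/49, 1]
j=0: u_0=1/90 ∈ [0, 9/49) → index 0
j=1: u_1=11/90 ∈ [0, 9/49) → index 0
j=2: u_2=7/30 ∈ [9/49, 17/49) → index 1
j=3: u_3=31/90 ∈ [9/49, 17/49) → index 1
j=4: u_4=41/90 ∈ [19/49, 4/7) → index 4
j=5: u_5=17/30 ∈ [19/49, 4/7) → index 4
j=6: u_6=61/90 ∈ [33/49, 39/49) → index 6
j=7: u_7=71/90 ∈ [33/49, 39/49) → index 6
j=8: u_8=9/10 ∈ [39/49, 46/49) → index 7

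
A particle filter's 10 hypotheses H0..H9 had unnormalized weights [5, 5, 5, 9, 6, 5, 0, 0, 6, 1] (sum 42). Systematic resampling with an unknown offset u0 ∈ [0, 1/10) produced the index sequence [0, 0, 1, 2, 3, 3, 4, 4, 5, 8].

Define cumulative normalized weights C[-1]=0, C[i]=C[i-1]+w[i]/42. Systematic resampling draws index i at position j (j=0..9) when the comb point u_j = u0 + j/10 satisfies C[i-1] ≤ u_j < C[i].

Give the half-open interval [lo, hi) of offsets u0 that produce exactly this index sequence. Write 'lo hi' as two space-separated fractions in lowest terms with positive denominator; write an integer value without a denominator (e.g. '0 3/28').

C = [5/42, 5/21, 5/14, 4/7, 5/7, 5/6, 5/6, 5/6, 41/42, 1]
j=0 picked index 0: u0 ∈ [0, 5/42)
j=1 picked index 0: u0 ∈ [-1/10, 2/105)
j=2 picked index 1: u0 ∈ [-17/210, 4/105)
j=3 picked index 2: u0 ∈ [-13/210, 2/35)
j=4 picked index 3: u0 ∈ [-3/70, 6/35)
j=5 picked index 3: u0 ∈ [-1/7, 1/14)
j=6 picked index 4: u0 ∈ [-1/35, 4/35)
j=7 picked index 4: u0 ∈ [-9/70, 1/70)
j=8 picked index 5: u0 ∈ [-3/35, 1/30)
j=9 picked index 8: u0 ∈ [-1/15, 8/105)
intersection: [0, 1/70)

0 1/70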